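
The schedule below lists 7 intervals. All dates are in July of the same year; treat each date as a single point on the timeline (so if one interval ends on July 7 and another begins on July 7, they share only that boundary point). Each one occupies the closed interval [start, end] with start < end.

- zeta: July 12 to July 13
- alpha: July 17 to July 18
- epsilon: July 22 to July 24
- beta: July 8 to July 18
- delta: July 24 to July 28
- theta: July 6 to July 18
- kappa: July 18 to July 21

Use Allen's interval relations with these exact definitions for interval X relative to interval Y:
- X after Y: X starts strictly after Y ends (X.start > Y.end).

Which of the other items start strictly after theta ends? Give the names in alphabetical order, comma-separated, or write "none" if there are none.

delta, epsilon

Target theta = [July 6, July 18].
alpha [July 17, July 18] → finishes → no.
beta [July 8, July 18] → finishes → no.
delta [July 24, July 28] → after → yes.
epsilon [July 22, July 24] → after → yes.
kappa [July 18, July 21] → met-by → no.
zeta [July 12, July 13] → during → no.
Result: delta, epsilon.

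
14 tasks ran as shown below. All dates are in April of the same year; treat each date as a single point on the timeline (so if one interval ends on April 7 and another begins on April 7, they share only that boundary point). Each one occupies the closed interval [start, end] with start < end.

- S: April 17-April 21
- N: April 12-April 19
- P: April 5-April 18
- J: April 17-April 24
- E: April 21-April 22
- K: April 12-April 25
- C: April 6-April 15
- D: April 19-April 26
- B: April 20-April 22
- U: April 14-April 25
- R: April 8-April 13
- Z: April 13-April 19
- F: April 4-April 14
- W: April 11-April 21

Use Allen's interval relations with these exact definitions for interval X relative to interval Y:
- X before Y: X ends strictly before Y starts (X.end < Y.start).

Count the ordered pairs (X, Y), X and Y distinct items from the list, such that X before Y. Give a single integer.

23

Checking all 182 ordered pairs for relation 'before'; matching pairs in alphabetical order:
(C, B): C before B ✓
(C, D): C before D ✓
(C, E): C before E ✓
(C, J): C before J ✓
(C, S): C before S ✓
(F, B): F before B ✓
(F, D): F before D ✓
(F, E): F before E ✓
(F, J): F before J ✓
(F, S): F before S ✓
(N, B): N before B ✓
(N, E): N before E ✓
(P, B): P before B ✓
(P, D): P before D ✓
(P, E): P before E ✓
(R, B): R before B ✓
(R, D): R before D ✓
(R, E): R before E ✓
(R, J): R before J ✓
(R, S): R before S ✓
(R, U): R before U ✓
(Z, B): Z before B ✓
(Z, E): Z before E ✓
Count: 23.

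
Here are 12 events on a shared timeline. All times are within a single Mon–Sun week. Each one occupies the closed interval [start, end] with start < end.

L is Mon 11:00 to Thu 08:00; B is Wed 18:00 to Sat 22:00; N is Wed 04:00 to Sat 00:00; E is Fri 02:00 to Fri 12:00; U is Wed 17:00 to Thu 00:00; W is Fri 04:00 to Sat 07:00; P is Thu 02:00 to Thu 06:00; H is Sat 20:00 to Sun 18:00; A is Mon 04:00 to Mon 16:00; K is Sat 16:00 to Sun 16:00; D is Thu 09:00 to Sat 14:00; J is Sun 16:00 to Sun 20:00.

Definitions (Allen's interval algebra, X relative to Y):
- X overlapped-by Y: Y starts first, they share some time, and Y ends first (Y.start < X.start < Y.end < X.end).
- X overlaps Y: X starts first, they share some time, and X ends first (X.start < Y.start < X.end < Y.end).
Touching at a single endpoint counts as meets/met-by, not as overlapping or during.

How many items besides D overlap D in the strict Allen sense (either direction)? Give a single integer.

1

Target D = [Thu 09:00, Sat 14:00].
A [Mon 04:00, Mon 16:00] → before → no.
B [Wed 18:00, Sat 22:00] → contains → no.
E [Fri 02:00, Fri 12:00] → during → no.
H [Sat 20:00, Sun 18:00] → after → no.
J [Sun 16:00, Sun 20:00] → after → no.
K [Sat 16:00, Sun 16:00] → after → no.
L [Mon 11:00, Thu 08:00] → before → no.
N [Wed 04:00, Sat 00:00] → overlaps → counts.
P [Thu 02:00, Thu 06:00] → before → no.
U [Wed 17:00, Thu 00:00] → before → no.
W [Fri 04:00, Sat 07:00] → during → no.
Total: 1.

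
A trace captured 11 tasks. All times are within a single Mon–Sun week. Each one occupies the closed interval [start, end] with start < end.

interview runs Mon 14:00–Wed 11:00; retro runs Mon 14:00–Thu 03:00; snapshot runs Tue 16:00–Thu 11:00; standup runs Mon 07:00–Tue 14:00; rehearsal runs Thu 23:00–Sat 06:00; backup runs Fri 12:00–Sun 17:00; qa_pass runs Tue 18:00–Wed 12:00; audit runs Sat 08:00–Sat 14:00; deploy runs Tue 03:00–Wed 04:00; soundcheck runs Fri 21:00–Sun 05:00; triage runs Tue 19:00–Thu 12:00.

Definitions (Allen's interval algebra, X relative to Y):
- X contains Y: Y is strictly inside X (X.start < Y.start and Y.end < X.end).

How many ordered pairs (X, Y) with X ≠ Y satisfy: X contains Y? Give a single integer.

7

Checking all 110 ordered pairs for relation 'contains'; matching pairs in alphabetical order:
(backup, audit): backup contains audit ✓
(backup, soundcheck): backup contains soundcheck ✓
(interview, deploy): interview contains deploy ✓
(retro, deploy): retro contains deploy ✓
(retro, qa_pass): retro contains qa_pass ✓
(snapshot, qa_pass): snapshot contains qa_pass ✓
(soundcheck, audit): soundcheck contains audit ✓
Count: 7.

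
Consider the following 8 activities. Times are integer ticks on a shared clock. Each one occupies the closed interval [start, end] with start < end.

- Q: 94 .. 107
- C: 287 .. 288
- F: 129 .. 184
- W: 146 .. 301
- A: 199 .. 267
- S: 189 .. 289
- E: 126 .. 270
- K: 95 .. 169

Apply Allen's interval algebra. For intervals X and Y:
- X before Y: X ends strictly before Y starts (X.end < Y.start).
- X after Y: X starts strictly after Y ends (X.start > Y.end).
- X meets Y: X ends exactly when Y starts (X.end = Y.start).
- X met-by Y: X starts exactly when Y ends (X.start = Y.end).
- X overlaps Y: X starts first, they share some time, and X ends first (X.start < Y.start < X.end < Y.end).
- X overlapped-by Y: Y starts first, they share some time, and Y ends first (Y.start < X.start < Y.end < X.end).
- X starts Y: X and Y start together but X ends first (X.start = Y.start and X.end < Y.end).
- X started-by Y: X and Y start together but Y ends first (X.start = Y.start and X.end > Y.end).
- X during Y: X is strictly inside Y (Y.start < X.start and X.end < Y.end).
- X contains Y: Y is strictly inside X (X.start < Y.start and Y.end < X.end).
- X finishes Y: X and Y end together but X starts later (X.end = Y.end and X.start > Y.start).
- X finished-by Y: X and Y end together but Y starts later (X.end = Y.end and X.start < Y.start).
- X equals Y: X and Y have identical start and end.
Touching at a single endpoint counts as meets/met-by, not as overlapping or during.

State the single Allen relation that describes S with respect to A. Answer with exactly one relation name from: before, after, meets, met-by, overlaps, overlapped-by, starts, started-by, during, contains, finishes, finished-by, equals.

S = [189, 289]; A = [199, 267].
Compare endpoints: S.start < A.start, S.start < A.end, S.end > A.start, S.end > A.end.
That pattern is 'contains'.

contains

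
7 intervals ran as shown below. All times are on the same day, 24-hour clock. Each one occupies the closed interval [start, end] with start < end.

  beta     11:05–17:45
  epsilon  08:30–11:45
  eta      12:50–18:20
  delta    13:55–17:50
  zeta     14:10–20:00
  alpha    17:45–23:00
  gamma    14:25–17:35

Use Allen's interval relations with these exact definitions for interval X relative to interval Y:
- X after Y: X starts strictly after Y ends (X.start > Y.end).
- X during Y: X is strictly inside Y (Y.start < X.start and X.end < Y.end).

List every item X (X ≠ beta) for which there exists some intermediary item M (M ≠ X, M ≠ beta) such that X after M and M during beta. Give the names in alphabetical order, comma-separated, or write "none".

alpha

Target beta = [11:05, 17:45].
Intermediaries M with M during beta: gamma.
Via gamma — items with X after gamma: alpha.
Union: alpha.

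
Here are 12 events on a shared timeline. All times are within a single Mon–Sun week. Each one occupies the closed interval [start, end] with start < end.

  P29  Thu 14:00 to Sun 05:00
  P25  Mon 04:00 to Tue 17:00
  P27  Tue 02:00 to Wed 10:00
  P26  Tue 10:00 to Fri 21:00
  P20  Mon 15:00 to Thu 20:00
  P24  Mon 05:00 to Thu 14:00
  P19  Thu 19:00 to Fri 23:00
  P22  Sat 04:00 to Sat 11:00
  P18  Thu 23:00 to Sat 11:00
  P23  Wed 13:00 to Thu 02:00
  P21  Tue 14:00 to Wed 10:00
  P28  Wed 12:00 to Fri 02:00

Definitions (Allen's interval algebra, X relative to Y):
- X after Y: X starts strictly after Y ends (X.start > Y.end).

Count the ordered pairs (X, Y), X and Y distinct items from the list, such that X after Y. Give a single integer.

30

Checking all 132 ordered pairs for relation 'after'; matching pairs in alphabetical order:
(P18, P20): P18 after P20 ✓
(P18, P21): P18 after P21 ✓
(P18, P23): P18 after P23 ✓
(P18, P24): P18 after P24 ✓
(P18, P25): P18 after P25 ✓
(P18, P27): P18 after P27 ✓
(P19, P21): P19 after P21 ✓
(P19, P23): P19 after P23 ✓
(P19, P24): P19 after P24 ✓
(P19, P25): P19 after P25 ✓
(P19, P27): P19 after P27 ✓
(P22, P19): P22 after P19 ✓
(P22, P20): P22 after P20 ✓
(P22, P21): P22 after P21 ✓
(P22, P23): P22 after P23 ✓
(P22, P24): P22 after P24 ✓
(P22, P25): P22 after P25 ✓
(P22, P26): P22 after P26 ✓
(P22, P27): P22 after P27 ✓
(P22, P28): P22 after P28 ✓
(P23, P21): P23 after P21 ✓
(P23, P25): P23 after P25 ✓
(P23, P27): P23 after P27 ✓
(P28, P21): P28 after P21 ✓
... plus 6 further pairs not listed.
Count: 30.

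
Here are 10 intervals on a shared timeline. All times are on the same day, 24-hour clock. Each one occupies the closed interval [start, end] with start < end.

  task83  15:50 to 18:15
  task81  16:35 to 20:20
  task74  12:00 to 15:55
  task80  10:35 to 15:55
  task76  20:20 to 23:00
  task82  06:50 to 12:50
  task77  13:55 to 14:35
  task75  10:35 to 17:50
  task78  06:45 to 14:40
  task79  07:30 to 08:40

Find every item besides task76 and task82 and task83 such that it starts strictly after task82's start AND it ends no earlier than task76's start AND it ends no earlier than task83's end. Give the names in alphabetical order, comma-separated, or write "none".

task81

Conditions: its start is strictly after task82's start (X.start > 06:50) AND its end is no earlier than task76's start (X.end >= 20:20) AND its end is no earlier than task83's end (X.end >= 18:15).
task74: start 12:00 > 06:50? ✓; end 15:55 >= 20:20? ✗; end 15:55 >= 18:15? ✗ → no.
task75: start 10:35 > 06:50? ✓; end 17:50 >= 20:20? ✗; end 17:50 >= 18:15? ✗ → no.
task77: start 13:55 > 06:50? ✓; end 14:35 >= 20:20? ✗; end 14:35 >= 18:15? ✗ → no.
task78: start 06:45 > 06:50? ✗; end 14:40 >= 20:20? ✗; end 14:40 >= 18:15? ✗ → no.
task79: start 07:30 > 06:50? ✓; end 08:40 >= 20:20? ✗; end 08:40 >= 18:15? ✗ → no.
task80: start 10:35 > 06:50? ✓; end 15:55 >= 20:20? ✗; end 15:55 >= 18:15? ✗ → no.
task81: start 16:35 > 06:50? ✓; end 20:20 >= 20:20? ✓; end 20:20 >= 18:15? ✓ → yes.
Result: task81.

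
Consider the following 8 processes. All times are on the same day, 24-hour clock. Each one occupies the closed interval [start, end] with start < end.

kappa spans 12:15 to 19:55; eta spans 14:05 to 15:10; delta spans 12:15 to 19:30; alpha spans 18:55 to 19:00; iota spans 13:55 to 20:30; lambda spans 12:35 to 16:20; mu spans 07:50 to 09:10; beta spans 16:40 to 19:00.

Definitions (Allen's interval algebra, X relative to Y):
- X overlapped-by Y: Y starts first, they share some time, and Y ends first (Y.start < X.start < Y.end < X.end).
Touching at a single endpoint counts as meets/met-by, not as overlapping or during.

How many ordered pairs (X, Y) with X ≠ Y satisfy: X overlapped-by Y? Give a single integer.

3

Checking all 56 ordered pairs for relation 'overlapped-by'; matching pairs in alphabetical order:
(iota, delta): iota overlapped-by delta ✓
(iota, kappa): iota overlapped-by kappa ✓
(iota, lambda): iota overlapped-by lambda ✓
Count: 3.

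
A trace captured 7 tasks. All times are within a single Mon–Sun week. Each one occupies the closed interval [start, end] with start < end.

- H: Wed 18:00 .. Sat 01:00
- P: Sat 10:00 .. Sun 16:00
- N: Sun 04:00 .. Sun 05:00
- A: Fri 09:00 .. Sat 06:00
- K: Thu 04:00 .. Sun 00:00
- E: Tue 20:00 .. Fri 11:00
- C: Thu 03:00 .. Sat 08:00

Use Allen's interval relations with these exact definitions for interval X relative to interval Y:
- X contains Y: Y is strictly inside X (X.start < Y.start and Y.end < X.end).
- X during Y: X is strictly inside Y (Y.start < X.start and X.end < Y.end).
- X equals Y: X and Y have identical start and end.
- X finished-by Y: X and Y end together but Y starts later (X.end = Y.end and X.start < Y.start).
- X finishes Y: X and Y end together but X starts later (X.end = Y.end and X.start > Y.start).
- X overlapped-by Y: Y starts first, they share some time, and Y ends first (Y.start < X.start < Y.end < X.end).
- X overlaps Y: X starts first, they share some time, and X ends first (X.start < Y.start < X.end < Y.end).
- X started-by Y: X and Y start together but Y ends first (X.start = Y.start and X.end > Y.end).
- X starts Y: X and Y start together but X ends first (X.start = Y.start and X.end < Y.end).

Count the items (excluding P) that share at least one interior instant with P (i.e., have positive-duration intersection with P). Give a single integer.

Target P = [Sat 10:00, Sun 16:00].
A [Fri 09:00, Sat 06:00] → before → no.
C [Thu 03:00, Sat 08:00] → before → no.
E [Tue 20:00, Fri 11:00] → before → no.
H [Wed 18:00, Sat 01:00] → before → no.
K [Thu 04:00, Sun 00:00] → overlaps → counts.
N [Sun 04:00, Sun 05:00] → during → counts.
Total: 2.

2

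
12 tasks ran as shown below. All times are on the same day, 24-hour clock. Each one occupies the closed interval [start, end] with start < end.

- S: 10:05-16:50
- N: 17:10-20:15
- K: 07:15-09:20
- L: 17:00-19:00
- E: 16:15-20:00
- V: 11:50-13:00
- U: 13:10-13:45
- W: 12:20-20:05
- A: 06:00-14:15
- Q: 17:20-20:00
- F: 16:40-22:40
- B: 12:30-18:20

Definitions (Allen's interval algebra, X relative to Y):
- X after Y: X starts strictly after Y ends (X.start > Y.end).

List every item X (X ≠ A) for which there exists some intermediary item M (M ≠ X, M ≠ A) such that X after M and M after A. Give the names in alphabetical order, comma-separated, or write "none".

Target A = [06:00, 14:15].
Intermediaries M with M after A: E, F, L, N, Q.
Via E — items with X after E: none.
Via F — items with X after F: none.
Via L — items with X after L: none.
Via N — items with X after N: none.
Via Q — items with X after Q: none.
Union: none.

none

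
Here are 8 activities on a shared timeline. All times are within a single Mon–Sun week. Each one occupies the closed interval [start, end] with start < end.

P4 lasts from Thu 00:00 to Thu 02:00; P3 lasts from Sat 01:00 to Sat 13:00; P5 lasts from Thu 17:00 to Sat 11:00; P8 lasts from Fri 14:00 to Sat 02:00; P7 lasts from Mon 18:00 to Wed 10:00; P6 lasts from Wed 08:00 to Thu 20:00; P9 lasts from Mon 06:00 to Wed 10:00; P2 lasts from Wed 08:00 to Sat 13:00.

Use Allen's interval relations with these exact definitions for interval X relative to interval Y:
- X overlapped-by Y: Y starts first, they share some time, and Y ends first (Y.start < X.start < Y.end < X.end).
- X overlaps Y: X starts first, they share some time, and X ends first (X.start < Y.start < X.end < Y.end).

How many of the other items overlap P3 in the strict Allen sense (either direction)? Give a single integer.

Target P3 = [Sat 01:00, Sat 13:00].
P2 [Wed 08:00, Sat 13:00] → finished-by → no.
P4 [Thu 00:00, Thu 02:00] → before → no.
P5 [Thu 17:00, Sat 11:00] → overlaps → counts.
P6 [Wed 08:00, Thu 20:00] → before → no.
P7 [Mon 18:00, Wed 10:00] → before → no.
P8 [Fri 14:00, Sat 02:00] → overlaps → counts.
P9 [Mon 06:00, Wed 10:00] → before → no.
Total: 2.

2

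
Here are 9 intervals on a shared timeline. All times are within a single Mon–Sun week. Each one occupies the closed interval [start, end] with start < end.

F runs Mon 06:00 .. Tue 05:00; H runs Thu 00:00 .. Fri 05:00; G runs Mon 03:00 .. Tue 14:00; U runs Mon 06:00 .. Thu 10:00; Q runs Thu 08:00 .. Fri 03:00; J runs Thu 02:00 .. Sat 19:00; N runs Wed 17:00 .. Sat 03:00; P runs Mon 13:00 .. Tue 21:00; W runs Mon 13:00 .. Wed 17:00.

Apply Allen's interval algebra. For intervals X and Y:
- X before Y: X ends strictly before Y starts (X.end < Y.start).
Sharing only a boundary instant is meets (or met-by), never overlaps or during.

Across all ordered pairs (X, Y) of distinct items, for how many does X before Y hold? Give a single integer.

Checking all 72 ordered pairs for relation 'before'; matching pairs in alphabetical order:
(F, H): F before H ✓
(F, J): F before J ✓
(F, N): F before N ✓
(F, Q): F before Q ✓
(G, H): G before H ✓
(G, J): G before J ✓
(G, N): G before N ✓
(G, Q): G before Q ✓
(P, H): P before H ✓
(P, J): P before J ✓
(P, N): P before N ✓
(P, Q): P before Q ✓
(W, H): W before H ✓
(W, J): W before J ✓
(W, Q): W before Q ✓
Count: 15.

15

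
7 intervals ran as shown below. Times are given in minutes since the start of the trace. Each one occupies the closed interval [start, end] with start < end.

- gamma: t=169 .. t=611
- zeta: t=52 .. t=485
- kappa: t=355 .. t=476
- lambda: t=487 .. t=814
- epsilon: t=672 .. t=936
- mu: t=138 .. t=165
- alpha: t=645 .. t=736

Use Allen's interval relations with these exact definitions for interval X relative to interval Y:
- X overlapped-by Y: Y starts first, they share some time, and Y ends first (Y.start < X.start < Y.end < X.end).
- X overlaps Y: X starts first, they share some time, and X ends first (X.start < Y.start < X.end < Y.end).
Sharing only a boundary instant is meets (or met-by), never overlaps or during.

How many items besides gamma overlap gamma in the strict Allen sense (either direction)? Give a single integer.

Target gamma = [t=169, t=611].
alpha [t=645, t=736] → after → no.
epsilon [t=672, t=936] → after → no.
kappa [t=355, t=476] → during → no.
lambda [t=487, t=814] → overlapped-by → counts.
mu [t=138, t=165] → before → no.
zeta [t=52, t=485] → overlaps → counts.
Total: 2.

2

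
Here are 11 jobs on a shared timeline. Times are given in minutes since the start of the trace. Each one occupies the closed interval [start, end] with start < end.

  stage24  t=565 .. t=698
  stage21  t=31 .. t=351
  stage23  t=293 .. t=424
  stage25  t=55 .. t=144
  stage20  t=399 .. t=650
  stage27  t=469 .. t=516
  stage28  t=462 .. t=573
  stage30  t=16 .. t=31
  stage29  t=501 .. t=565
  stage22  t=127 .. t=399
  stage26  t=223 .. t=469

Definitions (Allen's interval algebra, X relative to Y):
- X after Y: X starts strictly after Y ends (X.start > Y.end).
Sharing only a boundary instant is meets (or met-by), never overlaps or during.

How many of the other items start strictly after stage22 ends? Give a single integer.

Target stage22 = [t=127, t=399].
stage20 [t=399, t=650] → met-by → no.
stage21 [t=31, t=351] → overlaps → no.
stage23 [t=293, t=424] → overlapped-by → no.
stage24 [t=565, t=698] → after → counts.
stage25 [t=55, t=144] → overlaps → no.
stage26 [t=223, t=469] → overlapped-by → no.
stage27 [t=469, t=516] → after → counts.
stage28 [t=462, t=573] → after → counts.
stage29 [t=501, t=565] → after → counts.
stage30 [t=16, t=31] → before → no.
Total: 4.

4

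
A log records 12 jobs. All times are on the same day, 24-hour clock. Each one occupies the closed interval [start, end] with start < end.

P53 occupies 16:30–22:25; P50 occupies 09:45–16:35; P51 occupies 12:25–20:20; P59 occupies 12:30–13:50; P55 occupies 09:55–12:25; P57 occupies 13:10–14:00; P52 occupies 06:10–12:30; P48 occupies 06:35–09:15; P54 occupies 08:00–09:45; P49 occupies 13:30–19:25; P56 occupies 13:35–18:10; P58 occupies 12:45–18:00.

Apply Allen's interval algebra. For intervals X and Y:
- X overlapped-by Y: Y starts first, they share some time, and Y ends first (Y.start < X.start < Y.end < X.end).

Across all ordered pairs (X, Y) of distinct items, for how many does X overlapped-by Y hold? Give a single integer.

20

Checking all 132 ordered pairs for relation 'overlapped-by'; matching pairs in alphabetical order:
(P49, P50): P49 overlapped-by P50 ✓
(P49, P57): P49 overlapped-by P57 ✓
(P49, P58): P49 overlapped-by P58 ✓
(P49, P59): P49 overlapped-by P59 ✓
(P50, P52): P50 overlapped-by P52 ✓
(P51, P50): P51 overlapped-by P50 ✓
(P51, P52): P51 overlapped-by P52 ✓
(P53, P49): P53 overlapped-by P49 ✓
(P53, P50): P53 overlapped-by P50 ✓
(P53, P51): P53 overlapped-by P51 ✓
(P53, P56): P53 overlapped-by P56 ✓
(P53, P58): P53 overlapped-by P58 ✓
(P54, P48): P54 overlapped-by P48 ✓
(P56, P50): P56 overlapped-by P50 ✓
(P56, P57): P56 overlapped-by P57 ✓
(P56, P58): P56 overlapped-by P58 ✓
(P56, P59): P56 overlapped-by P59 ✓
(P57, P59): P57 overlapped-by P59 ✓
(P58, P50): P58 overlapped-by P50 ✓
(P58, P59): P58 overlapped-by P59 ✓
Count: 20.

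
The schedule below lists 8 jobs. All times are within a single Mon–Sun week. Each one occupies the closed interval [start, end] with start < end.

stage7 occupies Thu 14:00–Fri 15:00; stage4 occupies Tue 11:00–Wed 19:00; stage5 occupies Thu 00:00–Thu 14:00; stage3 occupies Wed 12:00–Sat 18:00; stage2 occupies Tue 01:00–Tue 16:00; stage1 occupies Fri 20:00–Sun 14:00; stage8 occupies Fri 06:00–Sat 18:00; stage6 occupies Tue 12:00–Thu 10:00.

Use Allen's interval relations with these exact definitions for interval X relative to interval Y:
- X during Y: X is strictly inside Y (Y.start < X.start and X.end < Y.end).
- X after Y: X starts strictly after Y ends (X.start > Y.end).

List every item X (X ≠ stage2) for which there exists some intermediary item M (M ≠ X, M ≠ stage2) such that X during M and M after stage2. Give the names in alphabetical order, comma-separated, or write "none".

stage5, stage7

Target stage2 = [Tue 01:00, Tue 16:00].
Intermediaries M with M after stage2: stage1, stage3, stage5, stage7, stage8.
Via stage1 — items with X during stage1: none.
Via stage3 — items with X during stage3: stage5, stage7.
Via stage5 — items with X during stage5: none.
Via stage7 — items with X during stage7: none.
Via stage8 — items with X during stage8: none.
Union: stage5, stage7.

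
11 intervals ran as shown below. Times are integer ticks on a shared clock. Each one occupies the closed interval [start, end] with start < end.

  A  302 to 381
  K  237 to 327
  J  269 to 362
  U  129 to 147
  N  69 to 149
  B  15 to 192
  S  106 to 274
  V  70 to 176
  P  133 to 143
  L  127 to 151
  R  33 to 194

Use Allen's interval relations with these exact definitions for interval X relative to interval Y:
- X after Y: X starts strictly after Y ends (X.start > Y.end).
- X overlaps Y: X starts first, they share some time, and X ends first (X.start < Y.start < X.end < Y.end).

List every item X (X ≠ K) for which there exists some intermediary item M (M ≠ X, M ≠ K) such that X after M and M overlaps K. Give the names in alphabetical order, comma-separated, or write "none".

Target K = [237, 327].
Intermediaries M with M overlaps K: S.
Via S — items with X after S: A.
Union: A.

A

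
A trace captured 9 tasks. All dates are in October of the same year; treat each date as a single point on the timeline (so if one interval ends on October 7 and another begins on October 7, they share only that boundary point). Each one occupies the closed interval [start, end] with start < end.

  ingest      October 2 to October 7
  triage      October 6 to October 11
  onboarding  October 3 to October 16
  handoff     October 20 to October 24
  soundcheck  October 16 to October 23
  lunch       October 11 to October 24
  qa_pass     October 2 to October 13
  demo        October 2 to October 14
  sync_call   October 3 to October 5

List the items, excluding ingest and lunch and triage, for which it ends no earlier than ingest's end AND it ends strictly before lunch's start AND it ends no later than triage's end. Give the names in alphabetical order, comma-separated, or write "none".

Conditions: its end is no earlier than ingest's end (X.end >= October 7) AND its end is strictly before lunch's start (X.end < October 11) AND its end is no later than triage's end (X.end <= October 11).
demo: end October 14 >= October 7? ✓; end October 14 < October 11? ✗; end October 14 <= October 11? ✗ → no.
handoff: end October 24 >= October 7? ✓; end October 24 < October 11? ✗; end October 24 <= October 11? ✗ → no.
onboarding: end October 16 >= October 7? ✓; end October 16 < October 11? ✗; end October 16 <= October 11? ✗ → no.
qa_pass: end October 13 >= October 7? ✓; end October 13 < October 11? ✗; end October 13 <= October 11? ✗ → no.
soundcheck: end October 23 >= October 7? ✓; end October 23 < October 11? ✗; end October 23 <= October 11? ✗ → no.
sync_call: end October 5 >= October 7? ✗; end October 5 < October 11? ✓; end October 5 <= October 11? ✓ → no.
Result: none.

none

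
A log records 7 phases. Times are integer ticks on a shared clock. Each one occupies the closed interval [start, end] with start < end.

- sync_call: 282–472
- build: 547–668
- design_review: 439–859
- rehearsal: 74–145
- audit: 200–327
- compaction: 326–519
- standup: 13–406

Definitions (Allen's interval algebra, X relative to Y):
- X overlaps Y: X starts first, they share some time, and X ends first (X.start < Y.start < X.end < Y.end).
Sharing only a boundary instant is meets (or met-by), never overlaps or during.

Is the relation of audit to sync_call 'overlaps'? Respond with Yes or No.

Yes

audit = [200, 327], sync_call = [282, 472].
Actual relation of audit to sync_call: overlaps.
Asked whether 'overlaps' holds → Yes.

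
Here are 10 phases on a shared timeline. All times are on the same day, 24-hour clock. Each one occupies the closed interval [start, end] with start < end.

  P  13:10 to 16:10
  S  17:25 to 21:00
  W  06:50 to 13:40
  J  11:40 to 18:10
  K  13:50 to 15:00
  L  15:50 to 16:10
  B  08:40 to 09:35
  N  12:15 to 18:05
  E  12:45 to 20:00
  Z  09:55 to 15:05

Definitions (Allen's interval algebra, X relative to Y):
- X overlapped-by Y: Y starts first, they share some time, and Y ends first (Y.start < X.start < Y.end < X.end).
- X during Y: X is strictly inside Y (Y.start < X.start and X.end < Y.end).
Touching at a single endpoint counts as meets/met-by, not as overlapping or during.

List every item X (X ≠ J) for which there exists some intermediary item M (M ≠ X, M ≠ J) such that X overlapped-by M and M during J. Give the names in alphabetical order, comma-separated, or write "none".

E, S

Target J = [11:40, 18:10].
Intermediaries M with M during J: K, L, N, P.
Via K — items with X overlapped-by K: none.
Via L — items with X overlapped-by L: none.
Via N — items with X overlapped-by N: E, S.
Via P — items with X overlapped-by P: none.
Union: E, S.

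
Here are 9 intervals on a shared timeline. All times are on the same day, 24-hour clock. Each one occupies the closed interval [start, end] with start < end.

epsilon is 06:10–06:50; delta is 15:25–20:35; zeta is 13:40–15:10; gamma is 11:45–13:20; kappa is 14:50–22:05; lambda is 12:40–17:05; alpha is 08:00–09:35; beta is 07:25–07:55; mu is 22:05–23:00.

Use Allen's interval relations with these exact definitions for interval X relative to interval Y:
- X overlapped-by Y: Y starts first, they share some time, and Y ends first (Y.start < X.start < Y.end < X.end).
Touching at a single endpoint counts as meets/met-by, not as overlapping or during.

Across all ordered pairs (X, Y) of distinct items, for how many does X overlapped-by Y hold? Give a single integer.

Checking all 72 ordered pairs for relation 'overlapped-by'; matching pairs in alphabetical order:
(delta, lambda): delta overlapped-by lambda ✓
(kappa, lambda): kappa overlapped-by lambda ✓
(kappa, zeta): kappa overlapped-by zeta ✓
(lambda, gamma): lambda overlapped-by gamma ✓
Count: 4.

4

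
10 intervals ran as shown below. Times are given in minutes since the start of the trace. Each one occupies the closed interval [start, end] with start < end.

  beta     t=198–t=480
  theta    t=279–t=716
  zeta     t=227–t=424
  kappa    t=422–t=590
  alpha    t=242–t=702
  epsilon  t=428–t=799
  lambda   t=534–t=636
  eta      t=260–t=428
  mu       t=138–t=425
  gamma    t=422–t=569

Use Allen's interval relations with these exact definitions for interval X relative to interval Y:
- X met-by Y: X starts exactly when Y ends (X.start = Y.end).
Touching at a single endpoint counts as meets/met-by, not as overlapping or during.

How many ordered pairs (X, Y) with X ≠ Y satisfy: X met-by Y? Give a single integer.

1

Checking all 90 ordered pairs for relation 'met-by'; matching pairs in alphabetical order:
(epsilon, eta): epsilon met-by eta ✓
Count: 1.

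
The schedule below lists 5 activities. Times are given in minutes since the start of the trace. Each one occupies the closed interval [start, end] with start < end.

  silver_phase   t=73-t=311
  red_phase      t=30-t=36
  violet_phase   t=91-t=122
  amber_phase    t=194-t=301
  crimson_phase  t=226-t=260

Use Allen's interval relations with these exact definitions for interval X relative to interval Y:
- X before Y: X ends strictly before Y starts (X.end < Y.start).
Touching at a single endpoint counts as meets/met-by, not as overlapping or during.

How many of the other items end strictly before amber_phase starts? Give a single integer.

Target amber_phase = [t=194, t=301].
crimson_phase [t=226, t=260] → during → no.
red_phase [t=30, t=36] → before → counts.
silver_phase [t=73, t=311] → contains → no.
violet_phase [t=91, t=122] → before → counts.
Total: 2.

2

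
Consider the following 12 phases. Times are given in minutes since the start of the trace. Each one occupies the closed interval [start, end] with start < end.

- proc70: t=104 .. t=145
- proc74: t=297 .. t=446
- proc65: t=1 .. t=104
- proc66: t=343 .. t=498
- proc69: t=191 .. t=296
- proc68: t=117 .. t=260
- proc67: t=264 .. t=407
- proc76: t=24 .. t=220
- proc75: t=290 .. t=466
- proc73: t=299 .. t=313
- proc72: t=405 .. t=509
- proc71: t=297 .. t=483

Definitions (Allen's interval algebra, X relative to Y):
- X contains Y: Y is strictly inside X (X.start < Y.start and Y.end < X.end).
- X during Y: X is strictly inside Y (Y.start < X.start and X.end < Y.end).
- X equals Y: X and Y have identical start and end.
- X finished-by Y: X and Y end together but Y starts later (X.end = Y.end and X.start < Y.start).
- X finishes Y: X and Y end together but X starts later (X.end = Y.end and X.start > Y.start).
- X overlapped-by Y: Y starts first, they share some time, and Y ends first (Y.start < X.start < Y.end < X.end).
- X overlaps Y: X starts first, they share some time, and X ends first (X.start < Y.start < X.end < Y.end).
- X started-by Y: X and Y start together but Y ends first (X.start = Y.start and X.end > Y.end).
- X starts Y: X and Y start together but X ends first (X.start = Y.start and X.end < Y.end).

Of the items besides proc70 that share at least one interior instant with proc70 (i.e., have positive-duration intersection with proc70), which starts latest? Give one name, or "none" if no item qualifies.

Target proc70 = [t=104, t=145].
proc65 [t=1, t=104] → meets → excluded.
proc66 [t=343, t=498] → after → excluded.
proc67 [t=264, t=407] → after → excluded.
proc68 [t=117, t=260] → overlapped-by → candidate.
proc69 [t=191, t=296] → after → excluded.
proc71 [t=297, t=483] → after → excluded.
proc72 [t=405, t=509] → after → excluded.
proc73 [t=299, t=313] → after → excluded.
proc74 [t=297, t=446] → after → excluded.
proc75 [t=290, t=466] → after → excluded.
proc76 [t=24, t=220] → contains → candidate.
Among candidates, latest start is t=117 → proc68.

proc68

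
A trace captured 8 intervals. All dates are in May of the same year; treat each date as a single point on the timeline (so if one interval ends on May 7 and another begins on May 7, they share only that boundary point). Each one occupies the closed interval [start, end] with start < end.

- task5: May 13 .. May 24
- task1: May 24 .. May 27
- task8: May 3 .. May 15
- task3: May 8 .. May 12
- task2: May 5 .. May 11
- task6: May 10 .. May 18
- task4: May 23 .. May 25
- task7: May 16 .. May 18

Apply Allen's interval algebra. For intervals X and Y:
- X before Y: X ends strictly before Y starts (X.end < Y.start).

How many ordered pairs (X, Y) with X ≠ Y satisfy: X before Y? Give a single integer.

Checking all 56 ordered pairs for relation 'before'; matching pairs in alphabetical order:
(task2, task1): task2 before task1 ✓
(task2, task4): task2 before task4 ✓
(task2, task5): task2 before task5 ✓
(task2, task7): task2 before task7 ✓
(task3, task1): task3 before task1 ✓
(task3, task4): task3 before task4 ✓
(task3, task5): task3 before task5 ✓
(task3, task7): task3 before task7 ✓
(task6, task1): task6 before task1 ✓
(task6, task4): task6 before task4 ✓
(task7, task1): task7 before task1 ✓
(task7, task4): task7 before task4 ✓
(task8, task1): task8 before task1 ✓
(task8, task4): task8 before task4 ✓
(task8, task7): task8 before task7 ✓
Count: 15.

15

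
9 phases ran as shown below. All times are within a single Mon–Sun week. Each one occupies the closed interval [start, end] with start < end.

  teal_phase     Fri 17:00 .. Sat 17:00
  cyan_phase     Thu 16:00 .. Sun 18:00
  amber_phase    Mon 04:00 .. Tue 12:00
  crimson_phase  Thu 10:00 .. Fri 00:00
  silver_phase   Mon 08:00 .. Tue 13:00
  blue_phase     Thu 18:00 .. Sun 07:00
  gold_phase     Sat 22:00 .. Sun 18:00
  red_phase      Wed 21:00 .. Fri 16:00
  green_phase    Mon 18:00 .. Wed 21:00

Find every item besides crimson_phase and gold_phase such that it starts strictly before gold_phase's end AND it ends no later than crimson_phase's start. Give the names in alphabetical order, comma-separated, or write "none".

Conditions: its start is strictly before gold_phase's end (X.start < Sun 18:00) AND its end is no later than crimson_phase's start (X.end <= Thu 10:00).
amber_phase: start Mon 04:00 < Sun 18:00? ✓; end Tue 12:00 <= Thu 10:00? ✓ → yes.
blue_phase: start Thu 18:00 < Sun 18:00? ✓; end Sun 07:00 <= Thu 10:00? ✗ → no.
cyan_phase: start Thu 16:00 < Sun 18:00? ✓; end Sun 18:00 <= Thu 10:00? ✗ → no.
green_phase: start Mon 18:00 < Sun 18:00? ✓; end Wed 21:00 <= Thu 10:00? ✓ → yes.
red_phase: start Wed 21:00 < Sun 18:00? ✓; end Fri 16:00 <= Thu 10:00? ✗ → no.
silver_phase: start Mon 08:00 < Sun 18:00? ✓; end Tue 13:00 <= Thu 10:00? ✓ → yes.
teal_phase: start Fri 17:00 < Sun 18:00? ✓; end Sat 17:00 <= Thu 10:00? ✗ → no.
Result: amber_phase, green_phase, silver_phase.

amber_phase, green_phase, silver_phase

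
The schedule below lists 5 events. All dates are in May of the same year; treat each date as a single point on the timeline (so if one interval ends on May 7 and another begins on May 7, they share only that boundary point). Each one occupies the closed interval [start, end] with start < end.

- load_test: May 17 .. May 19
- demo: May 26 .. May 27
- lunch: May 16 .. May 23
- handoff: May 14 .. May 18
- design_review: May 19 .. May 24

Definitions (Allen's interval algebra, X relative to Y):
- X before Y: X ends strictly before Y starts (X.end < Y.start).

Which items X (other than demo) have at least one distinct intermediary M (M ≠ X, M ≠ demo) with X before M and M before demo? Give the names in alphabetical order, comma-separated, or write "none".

Target demo = [May 26, May 27].
Intermediaries M with M before demo: design_review, handoff, load_test, lunch.
Via design_review — items with X before design_review: handoff.
Via handoff — items with X before handoff: none.
Via load_test — items with X before load_test: none.
Via lunch — items with X before lunch: none.
Union: handoff.

handoff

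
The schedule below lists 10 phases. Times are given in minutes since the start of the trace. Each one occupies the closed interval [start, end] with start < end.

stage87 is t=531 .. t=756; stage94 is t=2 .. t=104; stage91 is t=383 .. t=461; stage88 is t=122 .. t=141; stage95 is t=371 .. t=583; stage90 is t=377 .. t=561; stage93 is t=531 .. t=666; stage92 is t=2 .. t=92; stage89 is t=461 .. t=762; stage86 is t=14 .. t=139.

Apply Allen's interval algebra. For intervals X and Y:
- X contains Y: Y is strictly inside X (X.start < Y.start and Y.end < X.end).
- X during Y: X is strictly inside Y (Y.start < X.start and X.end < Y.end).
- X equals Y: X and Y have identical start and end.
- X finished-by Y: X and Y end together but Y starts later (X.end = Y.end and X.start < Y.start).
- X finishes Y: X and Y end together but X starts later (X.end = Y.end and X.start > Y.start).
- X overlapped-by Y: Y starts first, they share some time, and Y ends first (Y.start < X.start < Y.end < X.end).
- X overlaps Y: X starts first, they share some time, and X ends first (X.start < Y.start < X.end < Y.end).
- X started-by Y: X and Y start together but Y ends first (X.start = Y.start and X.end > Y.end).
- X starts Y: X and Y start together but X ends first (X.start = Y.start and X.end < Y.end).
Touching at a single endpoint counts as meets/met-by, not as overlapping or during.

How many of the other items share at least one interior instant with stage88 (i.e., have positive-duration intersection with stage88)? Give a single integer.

1

Target stage88 = [t=122, t=141].
stage86 [t=14, t=139] → overlaps → counts.
stage87 [t=531, t=756] → after → no.
stage89 [t=461, t=762] → after → no.
stage90 [t=377, t=561] → after → no.
stage91 [t=383, t=461] → after → no.
stage92 [t=2, t=92] → before → no.
stage93 [t=531, t=666] → after → no.
stage94 [t=2, t=104] → before → no.
stage95 [t=371, t=583] → after → no.
Total: 1.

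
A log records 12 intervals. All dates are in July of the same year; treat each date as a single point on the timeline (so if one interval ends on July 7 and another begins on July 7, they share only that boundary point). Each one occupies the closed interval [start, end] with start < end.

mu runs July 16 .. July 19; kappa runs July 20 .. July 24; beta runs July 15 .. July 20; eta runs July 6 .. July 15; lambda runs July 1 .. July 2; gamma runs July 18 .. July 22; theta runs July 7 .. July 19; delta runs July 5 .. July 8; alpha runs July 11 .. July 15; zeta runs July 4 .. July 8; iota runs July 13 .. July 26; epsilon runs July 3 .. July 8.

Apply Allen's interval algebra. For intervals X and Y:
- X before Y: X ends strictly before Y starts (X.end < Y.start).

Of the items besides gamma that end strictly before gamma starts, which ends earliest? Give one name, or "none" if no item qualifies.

lambda

Target gamma = [July 18, July 22].
alpha [July 11, July 15] → before → candidate.
beta [July 15, July 20] → overlaps → excluded.
delta [July 5, July 8] → before → candidate.
epsilon [July 3, July 8] → before → candidate.
eta [July 6, July 15] → before → candidate.
iota [July 13, July 26] → contains → excluded.
kappa [July 20, July 24] → overlapped-by → excluded.
lambda [July 1, July 2] → before → candidate.
mu [July 16, July 19] → overlaps → excluded.
theta [July 7, July 19] → overlaps → excluded.
zeta [July 4, July 8] → before → candidate.
Among candidates, earliest end is July 2 → lambda.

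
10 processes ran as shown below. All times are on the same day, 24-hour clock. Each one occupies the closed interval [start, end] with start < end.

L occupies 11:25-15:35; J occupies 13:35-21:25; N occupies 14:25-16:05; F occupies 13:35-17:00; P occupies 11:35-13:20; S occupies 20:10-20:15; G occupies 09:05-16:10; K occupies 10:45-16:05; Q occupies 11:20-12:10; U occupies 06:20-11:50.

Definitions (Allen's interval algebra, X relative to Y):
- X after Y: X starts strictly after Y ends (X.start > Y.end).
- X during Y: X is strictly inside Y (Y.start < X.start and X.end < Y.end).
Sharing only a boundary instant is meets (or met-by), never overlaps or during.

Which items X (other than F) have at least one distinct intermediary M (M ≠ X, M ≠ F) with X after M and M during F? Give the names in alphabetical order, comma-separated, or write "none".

S

Target F = [13:35, 17:00].
Intermediaries M with M during F: N.
Via N — items with X after N: S.
Union: S.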